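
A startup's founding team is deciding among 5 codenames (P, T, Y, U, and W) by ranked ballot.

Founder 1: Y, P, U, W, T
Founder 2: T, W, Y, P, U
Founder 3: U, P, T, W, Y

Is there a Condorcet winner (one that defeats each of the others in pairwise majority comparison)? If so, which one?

Head-to-head results (3 voters total):
P vs T: P wins 2–1.
P vs Y: Y wins 2–1.
P vs U: P wins 2–1.
P vs W: P wins 2–1.
T vs Y: T wins 2–1.
T vs U: U wins 2–1.
T vs W: T wins 2–1.
Y vs U: Y wins 2–1.
Y vs W: W wins 2–1.
U vs W: U wins 2–1.
No candidate beats all others: P beats T beats Y beats P, a majority cycle.

There is no Condorcet winner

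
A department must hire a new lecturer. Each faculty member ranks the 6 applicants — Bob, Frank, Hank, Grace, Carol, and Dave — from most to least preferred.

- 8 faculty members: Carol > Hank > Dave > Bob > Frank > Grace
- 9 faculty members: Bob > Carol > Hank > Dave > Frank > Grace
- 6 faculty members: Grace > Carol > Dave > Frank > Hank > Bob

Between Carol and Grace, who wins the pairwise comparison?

Ballots ranking Carol above Grace: 8+9 = 17.
Ballots ranking Grace above Carol: 6.
Carol wins the head-to-head, 17–6.

Carol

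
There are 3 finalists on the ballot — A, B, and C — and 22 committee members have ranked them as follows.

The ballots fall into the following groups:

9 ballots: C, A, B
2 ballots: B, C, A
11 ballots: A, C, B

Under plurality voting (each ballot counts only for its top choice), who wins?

First-place vote totals:
  A: 11
  B: 2
  C: 9
A has the most first-place votes.

A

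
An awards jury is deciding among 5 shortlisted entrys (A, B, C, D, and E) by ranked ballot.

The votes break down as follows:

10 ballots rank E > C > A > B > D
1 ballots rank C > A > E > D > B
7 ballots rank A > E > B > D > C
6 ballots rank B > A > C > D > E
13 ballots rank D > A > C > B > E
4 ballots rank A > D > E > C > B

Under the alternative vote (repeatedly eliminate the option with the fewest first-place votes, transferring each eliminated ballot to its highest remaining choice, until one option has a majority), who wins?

Round 1: D 13, A 11, E 10, B 6, C 1. C has the fewest and is eliminated.
Round 2: D 13, A 12, E 10, B 6. B has the fewest and is eliminated.
Round 3: A 18, D 13, E 10. E has the fewest and is eliminated.
Round 4: A 28, D 13. A has a majority.

A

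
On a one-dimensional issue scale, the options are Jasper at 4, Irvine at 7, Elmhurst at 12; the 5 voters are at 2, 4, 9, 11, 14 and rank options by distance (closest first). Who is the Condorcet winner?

With single-peaked preferences on a line, the Condorcet winner is the candidate closest to the median voter.
The median voter (position 9) is closest to Irvine at 7.
Check: Irvine vs Jasper — voters closer to Irvine: 3 of 5.

Irvine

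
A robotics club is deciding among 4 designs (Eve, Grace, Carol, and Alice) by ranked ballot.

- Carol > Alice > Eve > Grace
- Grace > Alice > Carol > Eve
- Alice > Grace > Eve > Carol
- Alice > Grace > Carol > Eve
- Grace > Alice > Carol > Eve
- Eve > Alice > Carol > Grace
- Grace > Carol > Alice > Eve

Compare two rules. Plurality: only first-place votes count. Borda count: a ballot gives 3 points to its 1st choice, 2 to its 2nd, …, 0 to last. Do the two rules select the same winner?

No

Plurality first-place counts: Eve 1, Grace 3, Carol 1, Alice 2 → Grace.
Borda totals: Eve 5, Grace 13, Carol 9, Alice 15 → Alice.
The two rules disagree: plurality picks Grace, Borda picks Alice.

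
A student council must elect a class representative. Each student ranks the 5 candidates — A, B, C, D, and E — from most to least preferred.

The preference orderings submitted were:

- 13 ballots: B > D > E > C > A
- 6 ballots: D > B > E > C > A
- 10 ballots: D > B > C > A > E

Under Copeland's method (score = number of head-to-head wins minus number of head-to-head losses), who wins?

Pairwise results:
  A vs B: B wins 29–0.
  A vs C: C wins 29–0.
  A vs D: D wins 29–0.
  A vs E: E wins 19–10.
  B vs C: B wins 29–0.
  B vs D: D wins 16–13.
  B vs E: B wins 29–0.
  C vs D: D wins 29–0.
  C vs E: E wins 19–10.
  D vs E: D wins 29–0.
Copeland scores (wins − losses):
  A: 0 − 4 = -4
  B: 3 − 1 = 2
  C: 1 − 3 = -2
  D: 4 − 0 = 4
  E: 2 − 2 = 0
D has the best Copeland score.

D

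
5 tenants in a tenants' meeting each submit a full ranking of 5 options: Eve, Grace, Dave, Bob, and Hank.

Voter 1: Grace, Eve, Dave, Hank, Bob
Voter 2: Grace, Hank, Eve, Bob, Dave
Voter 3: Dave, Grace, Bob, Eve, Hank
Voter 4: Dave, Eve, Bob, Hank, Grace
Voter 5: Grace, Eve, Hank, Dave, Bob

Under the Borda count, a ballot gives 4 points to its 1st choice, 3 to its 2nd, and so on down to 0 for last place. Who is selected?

Grace

Borda scores:
  Eve: 3 + 2 + 1 + 3 + 3 = 12
  Grace: 4 + 4 + 3 + 0 + 4 = 15
  Dave: 2 + 0 + 4 + 4 + 1 = 11
  Bob: 0 + 1 + 2 + 2 + 0 = 5
  Hank: 1 + 3 + 0 + 1 + 2 = 7
Grace has the highest total.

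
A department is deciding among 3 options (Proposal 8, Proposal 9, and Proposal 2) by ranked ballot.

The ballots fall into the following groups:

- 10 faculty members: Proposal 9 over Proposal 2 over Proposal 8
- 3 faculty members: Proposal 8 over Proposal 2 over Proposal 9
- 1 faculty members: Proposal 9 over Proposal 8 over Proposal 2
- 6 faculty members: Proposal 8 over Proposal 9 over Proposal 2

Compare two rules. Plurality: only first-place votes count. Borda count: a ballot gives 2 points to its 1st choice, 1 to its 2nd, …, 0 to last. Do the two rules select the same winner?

Yes

Plurality first-place counts: Proposal 8 9, Proposal 9 11, Proposal 2 0 → Proposal 9.
Borda totals: Proposal 8 19, Proposal 9 28, Proposal 2 13 → Proposal 9.
The two rules agree on Proposal 9.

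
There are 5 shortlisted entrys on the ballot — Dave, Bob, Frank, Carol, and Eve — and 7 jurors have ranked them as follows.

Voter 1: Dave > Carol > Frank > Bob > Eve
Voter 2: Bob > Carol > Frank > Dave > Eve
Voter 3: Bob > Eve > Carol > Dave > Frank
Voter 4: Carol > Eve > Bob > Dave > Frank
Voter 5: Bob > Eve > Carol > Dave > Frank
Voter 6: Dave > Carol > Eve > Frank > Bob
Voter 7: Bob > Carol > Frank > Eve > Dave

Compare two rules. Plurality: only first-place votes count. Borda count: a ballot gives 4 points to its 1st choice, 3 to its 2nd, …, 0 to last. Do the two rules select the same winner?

Plurality first-place counts: Dave 2, Bob 4, Frank 0, Carol 1, Eve 0 → Bob.
Borda totals: Dave 12, Bob 19, Frank 7, Carol 20, Eve 12 → Carol.
The two rules disagree: plurality picks Bob, Borda picks Carol.

No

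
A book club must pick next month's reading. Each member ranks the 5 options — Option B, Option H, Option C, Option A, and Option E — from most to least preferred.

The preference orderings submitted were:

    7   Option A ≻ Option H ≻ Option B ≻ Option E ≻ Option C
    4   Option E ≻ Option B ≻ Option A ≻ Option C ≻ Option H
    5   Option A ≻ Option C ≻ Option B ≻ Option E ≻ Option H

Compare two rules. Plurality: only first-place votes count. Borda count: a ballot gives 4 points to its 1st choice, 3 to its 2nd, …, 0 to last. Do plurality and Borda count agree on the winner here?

Plurality first-place counts: Option B 0, Option H 0, Option C 0, Option A 12, Option E 4 → Option A.
Borda totals: Option B 36, Option H 21, Option C 19, Option A 56, Option E 28 → Option A.
The two rules agree on Option A.

Yes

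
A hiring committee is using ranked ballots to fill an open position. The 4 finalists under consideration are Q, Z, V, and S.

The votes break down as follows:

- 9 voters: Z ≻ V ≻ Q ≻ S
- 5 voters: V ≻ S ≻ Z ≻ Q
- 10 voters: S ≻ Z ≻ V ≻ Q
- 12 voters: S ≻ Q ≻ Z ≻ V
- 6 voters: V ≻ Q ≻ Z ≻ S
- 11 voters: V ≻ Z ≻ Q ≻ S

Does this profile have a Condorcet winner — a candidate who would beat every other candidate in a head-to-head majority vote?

No

Head-to-head results (53 voters total):
Q vs Z: Z wins 35–18.
Q vs V: V wins 41–12.
Q vs S: S wins 27–26.
Z vs V: Z wins 31–22.
Z vs S: S wins 27–26.
V vs S: V wins 31–22.
No candidate beats all others: Z beats V beats S beats Z, a majority cycle.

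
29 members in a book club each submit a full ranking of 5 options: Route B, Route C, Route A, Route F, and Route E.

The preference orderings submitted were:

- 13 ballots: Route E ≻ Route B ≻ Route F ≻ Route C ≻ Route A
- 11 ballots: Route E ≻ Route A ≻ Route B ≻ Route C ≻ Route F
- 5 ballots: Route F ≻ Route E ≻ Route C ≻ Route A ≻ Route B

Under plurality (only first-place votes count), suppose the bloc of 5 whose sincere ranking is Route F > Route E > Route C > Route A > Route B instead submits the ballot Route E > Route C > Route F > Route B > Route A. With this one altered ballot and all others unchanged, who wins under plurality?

First-place totals with the altered ballot: Route B 0, Route C 0, Route A 0, Route F 0, Route E 29.
The winner is unchanged: still Route E.

Route E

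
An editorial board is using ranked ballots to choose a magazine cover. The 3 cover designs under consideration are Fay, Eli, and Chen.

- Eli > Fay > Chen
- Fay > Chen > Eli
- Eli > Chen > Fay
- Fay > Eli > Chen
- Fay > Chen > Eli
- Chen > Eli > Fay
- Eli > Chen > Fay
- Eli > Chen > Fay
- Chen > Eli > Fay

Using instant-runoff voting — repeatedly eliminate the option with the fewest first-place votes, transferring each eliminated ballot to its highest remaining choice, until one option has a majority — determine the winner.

Round 1: Eli 4, Fay 3, Chen 2. Chen has the fewest and is eliminated.
Round 2: Eli 6, Fay 3. Eli has a majority.

Eli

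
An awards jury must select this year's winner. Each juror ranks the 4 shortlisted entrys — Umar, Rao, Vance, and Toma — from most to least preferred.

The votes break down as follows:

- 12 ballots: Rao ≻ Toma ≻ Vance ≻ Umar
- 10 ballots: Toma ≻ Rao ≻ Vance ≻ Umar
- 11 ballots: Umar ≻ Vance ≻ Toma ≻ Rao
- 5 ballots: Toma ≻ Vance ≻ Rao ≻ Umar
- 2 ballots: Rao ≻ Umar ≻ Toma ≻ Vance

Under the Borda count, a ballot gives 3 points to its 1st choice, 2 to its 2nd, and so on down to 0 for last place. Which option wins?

Borda scores:
  Umar: 12·0 + 10·0 + 11·3 + 5·0 + 2·2 = 37
  Rao: 12·3 + 10·2 + 11·0 + 5·1 + 2·3 = 67
  Vance: 12·1 + 10·1 + 11·2 + 5·2 + 2·0 = 54
  Toma: 12·2 + 10·3 + 11·1 + 5·3 + 2·1 = 82
Toma has the highest total.

Toma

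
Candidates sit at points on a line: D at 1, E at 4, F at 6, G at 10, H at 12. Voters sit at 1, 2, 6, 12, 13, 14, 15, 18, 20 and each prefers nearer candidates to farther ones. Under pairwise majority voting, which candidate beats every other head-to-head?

H

With single-peaked preferences on a line, the Condorcet winner is the candidate closest to the median voter.
The median voter (position 13) is closest to H at 12.
Check: H vs G — voters closer to H: 6 of 9.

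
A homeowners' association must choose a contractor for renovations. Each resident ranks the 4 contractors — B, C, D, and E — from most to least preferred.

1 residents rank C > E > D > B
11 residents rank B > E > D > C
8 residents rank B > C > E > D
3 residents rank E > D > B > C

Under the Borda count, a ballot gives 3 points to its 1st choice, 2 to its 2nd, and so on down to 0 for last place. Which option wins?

B

Borda scores:
  B: 0 + 11·3 + 8·3 + 3·1 = 60
  C: 3 + 11·0 + 8·2 + 3·0 = 19
  D: 1 + 11·1 + 8·0 + 3·2 = 18
  E: 2 + 11·2 + 8·1 + 3·3 = 41
B has the highest total.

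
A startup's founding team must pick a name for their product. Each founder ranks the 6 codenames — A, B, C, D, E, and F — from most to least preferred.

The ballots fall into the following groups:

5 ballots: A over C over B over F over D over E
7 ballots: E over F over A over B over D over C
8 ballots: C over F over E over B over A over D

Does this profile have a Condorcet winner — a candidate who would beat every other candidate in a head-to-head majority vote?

No

Head-to-head results (20 voters total):
A vs B: A wins 12–8.
A vs C: A wins 12–8.
A vs D: A wins 20–0.
A vs E: E wins 15–5.
A vs F: F wins 15–5.
B vs C: C wins 13–7.
B vs D: B wins 20–0.
B vs E: E wins 15–5.
B vs F: F wins 15–5.
C vs D: C wins 13–7.
C vs E: C wins 13–7.
C vs F: C wins 13–7.
D vs E: E wins 15–5.
D vs F: F wins 20–0.
E vs F: F wins 13–7.
No candidate beats all others: A beats C beats E beats A, a majority cycle.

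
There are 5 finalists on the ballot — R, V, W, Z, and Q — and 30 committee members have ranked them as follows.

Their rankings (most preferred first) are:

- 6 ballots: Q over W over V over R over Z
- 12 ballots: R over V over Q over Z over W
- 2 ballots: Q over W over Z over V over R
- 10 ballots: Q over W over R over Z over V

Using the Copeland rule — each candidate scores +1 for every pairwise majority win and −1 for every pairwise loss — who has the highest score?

Q

Pairwise results:
  R vs V: R wins 22–8.
  R vs W: W wins 18–12.
  R vs Z: R wins 28–2.
  R vs Q: Q wins 18–12.
  V vs W: W wins 18–12.
  V vs Z: V wins 18–12.
  V vs Q: Q wins 18–12.
  W vs Z: W wins 18–12.
  W vs Q: Q wins 30–0.
  Z vs Q: Q wins 30–0.
Copeland scores (wins − losses):
  R: 2 − 2 = 0
  V: 1 − 3 = -2
  W: 3 − 1 = 2
  Z: 0 − 4 = -4
  Q: 4 − 0 = 4
Q has the best Copeland score.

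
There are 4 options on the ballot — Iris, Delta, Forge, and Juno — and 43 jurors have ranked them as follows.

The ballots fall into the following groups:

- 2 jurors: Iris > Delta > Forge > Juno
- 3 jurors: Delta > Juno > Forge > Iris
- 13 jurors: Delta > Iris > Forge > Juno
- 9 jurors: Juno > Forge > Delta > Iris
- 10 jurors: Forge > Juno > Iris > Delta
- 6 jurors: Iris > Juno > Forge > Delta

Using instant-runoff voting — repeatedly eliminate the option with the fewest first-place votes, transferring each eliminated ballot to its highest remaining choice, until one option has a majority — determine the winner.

Round 1: Delta 16, Forge 10, Juno 9, Iris 8. Iris has the fewest and is eliminated.
Round 2: Delta 18, Juno 15, Forge 10. Forge has the fewest and is eliminated.
Round 3: Juno 25, Delta 18. Juno has a majority.

Juno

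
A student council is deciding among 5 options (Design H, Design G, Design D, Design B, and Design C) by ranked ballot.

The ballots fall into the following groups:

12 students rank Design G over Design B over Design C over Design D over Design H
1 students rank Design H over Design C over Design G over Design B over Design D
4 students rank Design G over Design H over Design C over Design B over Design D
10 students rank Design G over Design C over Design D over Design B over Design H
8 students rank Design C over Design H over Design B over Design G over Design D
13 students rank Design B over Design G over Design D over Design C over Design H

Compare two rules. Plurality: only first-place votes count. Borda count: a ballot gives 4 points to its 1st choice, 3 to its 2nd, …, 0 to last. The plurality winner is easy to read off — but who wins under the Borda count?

Design G

Plurality first-place counts: Design H 1, Design G 26, Design D 0, Design B 13, Design C 8 → Design G.
Borda totals: Design H 40, Design G 153, Design D 58, Design B 119, Design C 110 → Design G.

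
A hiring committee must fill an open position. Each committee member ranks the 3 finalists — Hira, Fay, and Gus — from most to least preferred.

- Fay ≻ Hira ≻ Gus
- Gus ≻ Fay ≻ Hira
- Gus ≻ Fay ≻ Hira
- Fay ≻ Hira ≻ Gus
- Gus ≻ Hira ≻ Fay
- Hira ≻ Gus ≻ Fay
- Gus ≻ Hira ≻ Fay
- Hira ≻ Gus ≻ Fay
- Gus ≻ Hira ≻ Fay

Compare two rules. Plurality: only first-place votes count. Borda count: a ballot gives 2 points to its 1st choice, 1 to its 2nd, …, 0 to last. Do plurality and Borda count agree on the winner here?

Plurality first-place counts: Hira 2, Fay 2, Gus 5 → Gus.
Borda totals: Hira 9, Fay 6, Gus 12 → Gus.
The two rules agree on Gus.

Yes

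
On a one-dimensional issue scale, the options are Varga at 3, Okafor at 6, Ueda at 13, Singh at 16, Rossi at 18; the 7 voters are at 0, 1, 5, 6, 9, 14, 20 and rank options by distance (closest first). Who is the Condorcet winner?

With single-peaked preferences on a line, the Condorcet winner is the candidate closest to the median voter.
The median voter (position 6) is closest to Okafor at 6.
Check: Okafor vs Ueda — voters closer to Okafor: 5 of 7.

Okafor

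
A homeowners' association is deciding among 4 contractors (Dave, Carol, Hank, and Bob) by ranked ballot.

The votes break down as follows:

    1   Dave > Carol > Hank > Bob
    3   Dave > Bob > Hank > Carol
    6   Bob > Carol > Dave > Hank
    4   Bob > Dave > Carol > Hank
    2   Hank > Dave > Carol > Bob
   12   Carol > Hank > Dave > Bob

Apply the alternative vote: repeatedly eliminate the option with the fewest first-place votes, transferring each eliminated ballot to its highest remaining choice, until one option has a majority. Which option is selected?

Round 1: Carol 12, Bob 10, Dave 4, Hank 2. Hank has the fewest and is eliminated.
Round 2: Carol 12, Bob 10, Dave 6. Dave has the fewest and is eliminated.
Round 3: Carol 15, Bob 13. Carol has a majority.

Carol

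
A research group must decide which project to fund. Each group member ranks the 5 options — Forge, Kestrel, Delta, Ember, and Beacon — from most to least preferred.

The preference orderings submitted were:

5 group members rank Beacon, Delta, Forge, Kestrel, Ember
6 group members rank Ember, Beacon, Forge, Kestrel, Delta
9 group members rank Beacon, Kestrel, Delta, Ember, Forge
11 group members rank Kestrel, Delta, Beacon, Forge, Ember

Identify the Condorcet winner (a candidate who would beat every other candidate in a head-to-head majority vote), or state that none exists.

Beacon

Head-to-head results (31 voters total):
Forge vs Kestrel: Kestrel wins 20–11.
Forge vs Delta: Delta wins 25–6.
Forge vs Ember: Forge wins 16–15.
Forge vs Beacon: Beacon wins 31–0.
Kestrel vs Delta: Kestrel wins 26–5.
Kestrel vs Ember: Kestrel wins 25–6.
Kestrel vs Beacon: Beacon wins 20–11.
Delta vs Ember: Delta wins 25–6.
Delta vs Beacon: Beacon wins 20–11.
Ember vs Beacon: Beacon wins 25–6.
Beacon beats each rival — Forge (31–0), Kestrel (20–11), Delta (20–11), Ember (25–6) — so Beacon is the Condorcet winner.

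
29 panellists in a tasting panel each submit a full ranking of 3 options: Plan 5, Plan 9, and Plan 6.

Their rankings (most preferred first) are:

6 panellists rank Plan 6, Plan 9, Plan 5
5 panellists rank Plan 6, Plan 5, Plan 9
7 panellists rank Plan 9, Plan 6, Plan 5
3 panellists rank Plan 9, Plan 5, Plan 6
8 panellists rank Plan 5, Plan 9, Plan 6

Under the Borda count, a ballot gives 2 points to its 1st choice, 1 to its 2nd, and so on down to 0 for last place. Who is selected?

Plan 9

Borda scores:
  Plan 5: 6·0 + 5·1 + 7·0 + 3·1 + 8·2 = 24
  Plan 9: 6·1 + 5·0 + 7·2 + 3·2 + 8·1 = 34
  Plan 6: 6·2 + 5·2 + 7·1 + 3·0 + 8·0 = 29
Plan 9 has the highest total.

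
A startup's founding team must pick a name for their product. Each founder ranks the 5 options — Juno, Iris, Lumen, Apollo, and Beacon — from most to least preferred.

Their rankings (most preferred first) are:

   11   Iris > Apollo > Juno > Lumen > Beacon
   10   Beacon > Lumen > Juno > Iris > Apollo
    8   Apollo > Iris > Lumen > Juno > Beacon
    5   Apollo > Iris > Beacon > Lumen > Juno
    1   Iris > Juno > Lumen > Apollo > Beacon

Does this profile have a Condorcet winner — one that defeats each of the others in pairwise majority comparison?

Head-to-head results (35 voters total):
Juno vs Iris: Iris wins 25–10.
Juno vs Lumen: Lumen wins 23–12.
Juno vs Apollo: Apollo wins 24–11.
Juno vs Beacon: Juno wins 20–15.
Iris vs Lumen: Iris wins 25–10.
Iris vs Apollo: Iris wins 22–13.
Iris vs Beacon: Iris wins 25–10.
Lumen vs Apollo: Apollo wins 24–11.
Lumen vs Beacon: Lumen wins 20–15.
Apollo vs Beacon: Apollo wins 25–10.
Iris beats each rival — Juno (25–10), Lumen (25–10), Apollo (22–13), Beacon (25–10) — so Iris is the Condorcet winner.

Yes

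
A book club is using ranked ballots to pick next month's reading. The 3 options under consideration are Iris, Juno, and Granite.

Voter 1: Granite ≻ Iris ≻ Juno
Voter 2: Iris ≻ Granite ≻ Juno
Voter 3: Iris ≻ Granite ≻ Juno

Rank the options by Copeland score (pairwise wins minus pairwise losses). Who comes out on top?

Iris

Pairwise results:
  Iris vs Juno: Iris wins 3–0.
  Iris vs Granite: Iris wins 2–1.
  Juno vs Granite: Granite wins 3–0.
Copeland scores (wins − losses):
  Iris: 2 − 0 = 2
  Juno: 0 − 2 = -2
  Granite: 1 − 1 = 0
Iris has the best Copeland score.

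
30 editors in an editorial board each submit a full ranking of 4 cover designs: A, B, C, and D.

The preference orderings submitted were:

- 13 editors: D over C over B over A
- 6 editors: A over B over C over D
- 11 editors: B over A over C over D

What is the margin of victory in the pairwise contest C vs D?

4

Ballots ranking C above D: 6+11 = 17.
Ballots ranking D above C: 13.
C wins 17–13, a margin of 4.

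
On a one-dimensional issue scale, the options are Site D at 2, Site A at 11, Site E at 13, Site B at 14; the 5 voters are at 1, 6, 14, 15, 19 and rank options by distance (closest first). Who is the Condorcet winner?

Site B

With single-peaked preferences on a line, the Condorcet winner is the candidate closest to the median voter.
The median voter (position 14) is closest to Site B at 14.
Check: Site B vs Site A — voters closer to Site B: 3 of 5.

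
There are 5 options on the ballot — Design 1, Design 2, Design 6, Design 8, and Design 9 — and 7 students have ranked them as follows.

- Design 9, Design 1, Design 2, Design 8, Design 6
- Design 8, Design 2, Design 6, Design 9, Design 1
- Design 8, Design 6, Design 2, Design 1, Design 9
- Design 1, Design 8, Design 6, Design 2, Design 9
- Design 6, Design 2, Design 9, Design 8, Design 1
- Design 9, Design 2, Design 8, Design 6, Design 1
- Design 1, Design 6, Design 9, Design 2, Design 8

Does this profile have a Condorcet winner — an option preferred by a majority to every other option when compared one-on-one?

Head-to-head results (7 voters total):
Design 1 vs Design 2: Design 2 wins 4–3.
Design 1 vs Design 6: Design 6 wins 4–3.
Design 1 vs Design 8: Design 8 wins 4–3.
Design 1 vs Design 9: Design 9 wins 4–3.
Design 2 vs Design 6: Design 6 wins 4–3.
Design 2 vs Design 8: Design 2 wins 4–3.
Design 2 vs Design 9: Design 2 wins 4–3.
Design 6 vs Design 8: Design 8 wins 5–2.
Design 6 vs Design 9: Design 6 wins 5–2.
Design 8 vs Design 9: Design 9 wins 4–3.
No candidate beats all others: Design 2 beats Design 8 beats Design 6 beats Design 2, a majority cycle.

No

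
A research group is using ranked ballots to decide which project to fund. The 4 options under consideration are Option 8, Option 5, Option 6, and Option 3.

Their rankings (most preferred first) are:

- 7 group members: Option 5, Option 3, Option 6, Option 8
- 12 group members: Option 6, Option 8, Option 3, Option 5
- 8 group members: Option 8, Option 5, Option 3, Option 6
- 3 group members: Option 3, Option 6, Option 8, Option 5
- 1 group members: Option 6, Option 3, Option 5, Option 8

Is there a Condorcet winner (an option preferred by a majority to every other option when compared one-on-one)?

No

Head-to-head results (31 voters total):
Option 8 vs Option 5: Option 8 wins 23–8.
Option 8 vs Option 6: Option 6 wins 23–8.
Option 8 vs Option 3: Option 8 wins 20–11.
Option 5 vs Option 6: Option 6 wins 16–15.
Option 5 vs Option 3: Option 3 wins 16–15.
Option 6 vs Option 3: Option 3 wins 18–13.
No candidate beats all others: Option 8 beats Option 3 beats Option 6 beats Option 8, a majority cycle.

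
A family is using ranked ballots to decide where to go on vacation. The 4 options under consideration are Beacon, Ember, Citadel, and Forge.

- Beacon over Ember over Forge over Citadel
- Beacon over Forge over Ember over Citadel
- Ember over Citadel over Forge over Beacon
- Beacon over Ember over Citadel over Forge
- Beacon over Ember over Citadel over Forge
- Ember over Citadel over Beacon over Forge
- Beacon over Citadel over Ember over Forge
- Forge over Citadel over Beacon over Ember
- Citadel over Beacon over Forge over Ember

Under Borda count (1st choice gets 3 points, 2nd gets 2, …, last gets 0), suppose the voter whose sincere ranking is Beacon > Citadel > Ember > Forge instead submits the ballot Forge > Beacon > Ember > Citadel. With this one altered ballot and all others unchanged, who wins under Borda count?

Borda totals with the altered ballot: Beacon 18, Ember 14, Citadel 11, Forge 11.
The winner is unchanged: still Beacon.

Beacon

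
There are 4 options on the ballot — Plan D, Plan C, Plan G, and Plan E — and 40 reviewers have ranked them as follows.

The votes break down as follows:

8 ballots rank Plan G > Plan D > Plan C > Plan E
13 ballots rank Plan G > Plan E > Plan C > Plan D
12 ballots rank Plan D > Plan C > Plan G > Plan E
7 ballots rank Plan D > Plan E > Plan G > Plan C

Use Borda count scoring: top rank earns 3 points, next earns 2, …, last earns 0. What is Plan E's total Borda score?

Borda scores:
  Plan D: 8·2 + 13·0 + 12·3 + 7·3 = 73
  Plan C: 8·1 + 13·1 + 12·2 + 7·0 = 45
  Plan G: 8·3 + 13·3 + 12·1 + 7·1 = 82
  Plan E: 8·0 + 13·2 + 12·0 + 7·2 = 40

40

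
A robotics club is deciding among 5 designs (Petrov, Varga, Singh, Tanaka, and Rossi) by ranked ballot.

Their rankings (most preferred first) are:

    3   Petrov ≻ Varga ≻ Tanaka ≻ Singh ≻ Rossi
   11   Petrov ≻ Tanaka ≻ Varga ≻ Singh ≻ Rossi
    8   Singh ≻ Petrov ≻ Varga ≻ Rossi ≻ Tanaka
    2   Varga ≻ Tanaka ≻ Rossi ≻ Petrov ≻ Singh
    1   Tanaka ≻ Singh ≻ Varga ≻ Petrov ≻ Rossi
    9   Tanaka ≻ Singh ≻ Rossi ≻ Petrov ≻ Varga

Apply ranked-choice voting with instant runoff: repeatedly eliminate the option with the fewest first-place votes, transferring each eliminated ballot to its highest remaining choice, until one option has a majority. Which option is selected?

Petrov

Round 1: Petrov 14, Tanaka 10, Singh 8, Varga 2, Rossi 0. Rossi has the fewest and is eliminated.
Round 2: Petrov 14, Tanaka 10, Singh 8, Varga 2. Varga has the fewest and is eliminated.
Round 3: Petrov 14, Tanaka 12, Singh 8. Singh has the fewest and is eliminated.
Round 4: Petrov 22, Tanaka 12. Petrov has a majority.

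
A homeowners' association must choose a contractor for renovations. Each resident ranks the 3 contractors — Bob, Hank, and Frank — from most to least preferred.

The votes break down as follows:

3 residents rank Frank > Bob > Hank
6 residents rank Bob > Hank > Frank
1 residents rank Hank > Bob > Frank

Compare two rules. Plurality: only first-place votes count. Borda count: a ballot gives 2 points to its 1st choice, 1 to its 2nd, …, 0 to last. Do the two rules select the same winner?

Yes

Plurality first-place counts: Bob 6, Hank 1, Frank 3 → Bob.
Borda totals: Bob 16, Hank 8, Frank 6 → Bob.
The two rules agree on Bob.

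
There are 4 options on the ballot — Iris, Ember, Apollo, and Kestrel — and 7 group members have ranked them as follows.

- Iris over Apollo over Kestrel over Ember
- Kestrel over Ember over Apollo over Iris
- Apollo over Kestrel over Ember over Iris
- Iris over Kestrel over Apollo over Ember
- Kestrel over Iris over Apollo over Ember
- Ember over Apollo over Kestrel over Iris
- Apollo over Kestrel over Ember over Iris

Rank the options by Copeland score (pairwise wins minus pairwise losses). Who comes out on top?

Pairwise results:
  Iris vs Ember: Ember wins 4–3.
  Iris vs Apollo: Apollo wins 4–3.
  Iris vs Kestrel: Kestrel wins 5–2.
  Ember vs Apollo: Apollo wins 5–2.
  Ember vs Kestrel: Kestrel wins 6–1.
  Apollo vs Kestrel: Apollo wins 4–3.
Copeland scores (wins − losses):
  Iris: 0 − 3 = -3
  Ember: 1 − 2 = -1
  Apollo: 3 − 0 = 3
  Kestrel: 2 − 1 = 1
Apollo has the best Copeland score.

Apollo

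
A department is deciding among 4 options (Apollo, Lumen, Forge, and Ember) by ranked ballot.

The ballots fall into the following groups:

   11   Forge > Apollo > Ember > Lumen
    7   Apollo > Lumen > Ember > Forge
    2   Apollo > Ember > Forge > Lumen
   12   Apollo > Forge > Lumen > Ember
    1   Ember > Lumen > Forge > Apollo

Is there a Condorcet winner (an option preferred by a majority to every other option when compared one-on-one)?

Head-to-head results (33 voters total):
Apollo vs Lumen: Apollo wins 32–1.
Apollo vs Forge: Apollo wins 21–12.
Apollo vs Ember: Apollo wins 32–1.
Lumen vs Forge: Forge wins 25–8.
Lumen vs Ember: Lumen wins 19–14.
Forge vs Ember: Forge wins 23–10.
Apollo beats each rival — Lumen (32–1), Forge (21–12), Ember (32–1) — so Apollo is the Condorcet winner.

Yes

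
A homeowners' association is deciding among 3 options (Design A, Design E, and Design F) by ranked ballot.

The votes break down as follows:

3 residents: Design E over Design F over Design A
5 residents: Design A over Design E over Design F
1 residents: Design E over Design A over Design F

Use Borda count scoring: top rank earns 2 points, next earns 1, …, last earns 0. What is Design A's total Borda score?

11

Borda scores:
  Design A: 3·0 + 5·2 + 1 = 11
  Design E: 3·2 + 5·1 + 2 = 13
  Design F: 3·1 + 5·0 + 0 = 3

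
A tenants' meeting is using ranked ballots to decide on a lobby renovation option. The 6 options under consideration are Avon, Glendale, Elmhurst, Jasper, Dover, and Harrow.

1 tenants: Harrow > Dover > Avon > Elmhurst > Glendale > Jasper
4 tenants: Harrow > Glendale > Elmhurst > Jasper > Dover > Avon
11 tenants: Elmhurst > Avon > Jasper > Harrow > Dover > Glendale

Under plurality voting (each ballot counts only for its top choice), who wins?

Elmhurst

First-place vote totals:
  Avon: 0
  Glendale: 0
  Elmhurst: 11
  Jasper: 0
  Dover: 0
  Harrow: 5
Elmhurst has the most first-place votes.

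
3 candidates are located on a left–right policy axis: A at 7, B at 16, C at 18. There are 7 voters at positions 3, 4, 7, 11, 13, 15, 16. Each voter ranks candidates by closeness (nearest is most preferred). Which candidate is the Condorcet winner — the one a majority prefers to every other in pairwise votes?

A

With single-peaked preferences on a line, the Condorcet winner is the candidate closest to the median voter.
The median voter (position 11) is closest to A at 7.
Check: A vs C — voters closer to A: 4 of 7.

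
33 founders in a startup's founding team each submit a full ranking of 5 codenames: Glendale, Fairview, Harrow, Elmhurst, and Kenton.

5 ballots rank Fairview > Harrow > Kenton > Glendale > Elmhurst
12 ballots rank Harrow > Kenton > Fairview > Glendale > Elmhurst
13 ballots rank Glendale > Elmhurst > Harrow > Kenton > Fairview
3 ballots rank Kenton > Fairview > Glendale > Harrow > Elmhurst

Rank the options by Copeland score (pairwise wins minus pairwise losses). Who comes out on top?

Pairwise results:
  Glendale vs Fairview: Fairview wins 20–13.
  Glendale vs Harrow: Harrow wins 17–16.
  Glendale vs Elmhurst: Glendale wins 33–0.
  Glendale vs Kenton: Kenton wins 20–13.
  Fairview vs Harrow: Harrow wins 25–8.
  Fairview vs Elmhurst: Fairview wins 20–13.
  Fairview vs Kenton: Kenton wins 28–5.
  Harrow vs Elmhurst: Harrow wins 20–13.
  Harrow vs Kenton: Harrow wins 30–3.
  Elmhurst vs Kenton: Kenton wins 20–13.
Copeland scores (wins − losses):
  Glendale: 1 − 3 = -2
  Fairview: 2 − 2 = 0
  Harrow: 4 − 0 = 4
  Elmhurst: 0 − 4 = -4
  Kenton: 3 − 1 = 2
Harrow has the best Copeland score.

Harrow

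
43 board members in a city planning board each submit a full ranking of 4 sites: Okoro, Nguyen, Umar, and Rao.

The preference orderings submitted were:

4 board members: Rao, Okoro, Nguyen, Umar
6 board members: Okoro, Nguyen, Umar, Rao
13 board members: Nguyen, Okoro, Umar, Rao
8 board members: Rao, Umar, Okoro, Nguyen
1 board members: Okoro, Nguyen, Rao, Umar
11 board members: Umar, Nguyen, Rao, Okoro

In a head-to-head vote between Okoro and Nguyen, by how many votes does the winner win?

Ballots ranking Okoro above Nguyen: 4+6+8+1 = 19.
Ballots ranking Nguyen above Okoro: 13+11 = 24.
Nguyen wins 24–19, a margin of 5.

5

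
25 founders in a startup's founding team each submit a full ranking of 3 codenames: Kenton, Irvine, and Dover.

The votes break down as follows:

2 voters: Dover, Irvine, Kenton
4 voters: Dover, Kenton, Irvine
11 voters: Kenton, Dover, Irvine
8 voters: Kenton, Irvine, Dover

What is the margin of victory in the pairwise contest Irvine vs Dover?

9

Ballots ranking Irvine above Dover: 8.
Ballots ranking Dover above Irvine: 2+4+11 = 17.
Dover wins 17–8, a margin of 9.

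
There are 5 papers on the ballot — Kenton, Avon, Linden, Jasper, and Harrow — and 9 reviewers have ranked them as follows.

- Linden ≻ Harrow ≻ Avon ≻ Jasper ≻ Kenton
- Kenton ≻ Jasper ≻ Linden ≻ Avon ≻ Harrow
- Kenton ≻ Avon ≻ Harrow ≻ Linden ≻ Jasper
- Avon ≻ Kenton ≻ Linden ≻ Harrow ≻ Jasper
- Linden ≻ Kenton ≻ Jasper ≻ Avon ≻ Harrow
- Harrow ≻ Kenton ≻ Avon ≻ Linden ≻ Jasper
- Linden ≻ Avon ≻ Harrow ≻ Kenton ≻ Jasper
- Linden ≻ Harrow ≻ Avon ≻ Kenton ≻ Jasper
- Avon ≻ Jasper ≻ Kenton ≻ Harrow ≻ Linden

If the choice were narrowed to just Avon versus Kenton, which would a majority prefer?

Ballots ranking Avon above Kenton: 5.
Ballots ranking Kenton above Avon: 4.
Avon wins the head-to-head, 5–4.

Avon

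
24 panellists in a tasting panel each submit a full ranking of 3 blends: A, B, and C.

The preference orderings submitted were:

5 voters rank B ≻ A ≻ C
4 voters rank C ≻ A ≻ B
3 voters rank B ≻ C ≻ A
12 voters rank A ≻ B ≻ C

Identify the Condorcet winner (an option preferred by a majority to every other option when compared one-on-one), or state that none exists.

A

Head-to-head results (24 voters total):
A vs B: A wins 16–8.
A vs C: A wins 17–7.
B vs C: B wins 20–4.
A beats each rival — B (16–8), C (17–7) — so A is the Condorcet winner.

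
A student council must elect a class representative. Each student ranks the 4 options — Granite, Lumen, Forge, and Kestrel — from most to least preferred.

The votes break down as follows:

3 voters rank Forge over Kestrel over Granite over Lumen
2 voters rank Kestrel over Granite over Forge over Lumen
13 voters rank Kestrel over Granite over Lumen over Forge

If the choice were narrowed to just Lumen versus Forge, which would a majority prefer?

Lumen

Ballots ranking Lumen above Forge: 13.
Ballots ranking Forge above Lumen: 3+2 = 5.
Lumen wins the head-to-head, 13–5.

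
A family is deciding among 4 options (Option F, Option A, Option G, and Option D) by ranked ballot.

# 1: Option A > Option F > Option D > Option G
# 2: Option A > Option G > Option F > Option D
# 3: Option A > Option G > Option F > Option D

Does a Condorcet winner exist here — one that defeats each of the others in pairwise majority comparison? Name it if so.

Option A

Head-to-head results (3 voters total):
Option F vs Option A: Option A wins 3–0.
Option F vs Option G: Option G wins 2–1.
Option F vs Option D: Option F wins 3–0.
Option A vs Option G: Option A wins 3–0.
Option A vs Option D: Option A wins 3–0.
Option G vs Option D: Option G wins 2–1.
Option A beats each rival — Option F (3–0), Option G (3–0), Option D (3–0) — so Option A is the Condorcet winner.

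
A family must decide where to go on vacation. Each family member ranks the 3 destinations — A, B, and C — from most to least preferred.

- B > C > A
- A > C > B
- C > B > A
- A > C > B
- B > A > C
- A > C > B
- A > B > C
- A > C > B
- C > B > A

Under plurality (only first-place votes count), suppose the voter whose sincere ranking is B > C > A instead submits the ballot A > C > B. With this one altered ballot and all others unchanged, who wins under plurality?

First-place totals with the altered ballot: A 6, B 1, C 2.
The winner is unchanged: still A.

A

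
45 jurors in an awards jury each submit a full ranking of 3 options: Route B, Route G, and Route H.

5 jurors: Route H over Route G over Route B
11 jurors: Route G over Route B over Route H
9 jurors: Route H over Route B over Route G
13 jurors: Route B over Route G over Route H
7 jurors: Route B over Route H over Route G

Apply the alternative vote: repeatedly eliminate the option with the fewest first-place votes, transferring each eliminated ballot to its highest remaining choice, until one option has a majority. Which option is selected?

Round 1: Route B 20, Route H 14, Route G 11. Route G has the fewest and is eliminated.
Round 2: Route B 31, Route H 14. Route B has a majority.

Route B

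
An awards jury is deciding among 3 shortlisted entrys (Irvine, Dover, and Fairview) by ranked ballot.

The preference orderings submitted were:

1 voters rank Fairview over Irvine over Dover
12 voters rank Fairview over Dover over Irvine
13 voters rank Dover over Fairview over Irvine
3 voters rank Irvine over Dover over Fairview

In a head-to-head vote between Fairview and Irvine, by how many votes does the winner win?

Ballots ranking Fairview above Irvine: 1+12+13 = 26.
Ballots ranking Irvine above Fairview: 3.
Fairview wins 26–3, a margin of 23.

23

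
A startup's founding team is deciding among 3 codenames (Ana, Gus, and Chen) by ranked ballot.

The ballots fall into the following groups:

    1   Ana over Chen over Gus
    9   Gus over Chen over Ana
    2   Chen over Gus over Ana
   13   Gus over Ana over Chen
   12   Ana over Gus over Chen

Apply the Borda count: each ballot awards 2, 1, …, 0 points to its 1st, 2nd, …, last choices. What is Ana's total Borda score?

39

Borda scores:
  Ana: 2 + 9·0 + 2·0 + 13·1 + 12·2 = 39
  Gus: 0 + 9·2 + 2·1 + 13·2 + 12·1 = 58
  Chen: 1 + 9·1 + 2·2 + 13·0 + 12·0 = 14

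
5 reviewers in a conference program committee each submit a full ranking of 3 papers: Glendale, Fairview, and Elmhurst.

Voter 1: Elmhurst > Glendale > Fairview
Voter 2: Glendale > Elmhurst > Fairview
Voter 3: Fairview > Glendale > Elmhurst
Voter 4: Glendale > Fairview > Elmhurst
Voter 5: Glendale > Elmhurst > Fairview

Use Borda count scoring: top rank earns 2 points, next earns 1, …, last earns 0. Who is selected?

Borda scores:
  Glendale: 1 + 2 + 1 + 2 + 2 = 8
  Fairview: 0 + 0 + 2 + 1 + 0 = 3
  Elmhurst: 2 + 1 + 0 + 0 + 1 = 4
Glendale has the highest total.

Glendale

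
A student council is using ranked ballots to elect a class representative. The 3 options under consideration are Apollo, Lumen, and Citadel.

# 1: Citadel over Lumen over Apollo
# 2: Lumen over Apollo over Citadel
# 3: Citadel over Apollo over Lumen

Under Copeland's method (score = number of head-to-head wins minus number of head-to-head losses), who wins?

Citadel

Pairwise results:
  Apollo vs Lumen: Lumen wins 2–1.
  Apollo vs Citadel: Citadel wins 2–1.
  Lumen vs Citadel: Citadel wins 2–1.
Copeland scores (wins − losses):
  Apollo: 0 − 2 = -2
  Lumen: 1 − 1 = 0
  Citadel: 2 − 0 = 2
Citadel has the best Copeland score.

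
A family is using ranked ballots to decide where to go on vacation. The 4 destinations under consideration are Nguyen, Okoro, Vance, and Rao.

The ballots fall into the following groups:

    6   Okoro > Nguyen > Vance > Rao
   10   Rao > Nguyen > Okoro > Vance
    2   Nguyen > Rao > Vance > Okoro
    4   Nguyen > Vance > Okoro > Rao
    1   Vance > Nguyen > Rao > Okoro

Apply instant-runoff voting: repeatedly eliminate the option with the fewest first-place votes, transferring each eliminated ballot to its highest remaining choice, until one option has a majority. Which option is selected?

Nguyen

Round 1: Rao 10, Nguyen 6, Okoro 6, Vance 1. Vance has the fewest and is eliminated.
Round 2: Rao 10, Nguyen 7, Okoro 6. Okoro has the fewest and is eliminated.
Round 3: Nguyen 13, Rao 10. Nguyen has a majority.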